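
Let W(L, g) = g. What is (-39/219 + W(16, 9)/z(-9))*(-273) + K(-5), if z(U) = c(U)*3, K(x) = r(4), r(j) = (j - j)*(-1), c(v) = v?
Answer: 10192/73 ≈ 139.62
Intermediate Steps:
r(j) = 0 (r(j) = 0*(-1) = 0)
K(x) = 0
z(U) = 3*U (z(U) = U*3 = 3*U)
(-39/219 + W(16, 9)/z(-9))*(-273) + K(-5) = (-39/219 + 9/((3*(-9))))*(-273) + 0 = (-39*1/219 + 9/(-27))*(-273) + 0 = (-13/73 + 9*(-1/27))*(-273) + 0 = (-13/73 - ⅓)*(-273) + 0 = -112/219*(-273) + 0 = 10192/73 + 0 = 10192/73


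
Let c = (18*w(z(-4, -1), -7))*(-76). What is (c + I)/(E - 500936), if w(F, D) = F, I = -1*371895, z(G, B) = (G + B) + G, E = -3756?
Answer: 359583/504692 ≈ 0.71248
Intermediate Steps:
z(G, B) = B + 2*G (z(G, B) = (B + G) + G = B + 2*G)
I = -371895
c = 12312 (c = (18*(-1 + 2*(-4)))*(-76) = (18*(-1 - 8))*(-76) = (18*(-9))*(-76) = -162*(-76) = 12312)
(c + I)/(E - 500936) = (12312 - 371895)/(-3756 - 500936) = -359583/(-504692) = -359583*(-1/504692) = 359583/504692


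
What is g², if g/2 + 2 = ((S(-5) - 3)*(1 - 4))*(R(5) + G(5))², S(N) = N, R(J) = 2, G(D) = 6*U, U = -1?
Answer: 583696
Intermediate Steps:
G(D) = -6 (G(D) = 6*(-1) = -6)
g = 764 (g = -4 + 2*(((-5 - 3)*(1 - 4))*(2 - 6)²) = -4 + 2*(-8*(-3)*(-4)²) = -4 + 2*(24*16) = -4 + 2*384 = -4 + 768 = 764)
g² = 764² = 583696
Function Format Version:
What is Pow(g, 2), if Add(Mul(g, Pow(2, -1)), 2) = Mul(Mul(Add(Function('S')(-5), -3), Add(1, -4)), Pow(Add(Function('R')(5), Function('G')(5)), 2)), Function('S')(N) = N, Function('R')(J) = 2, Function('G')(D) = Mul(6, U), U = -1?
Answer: 583696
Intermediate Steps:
Function('G')(D) = -6 (Function('G')(D) = Mul(6, -1) = -6)
g = 764 (g = Add(-4, Mul(2, Mul(Mul(Add(-5, -3), Add(1, -4)), Pow(Add(2, -6), 2)))) = Add(-4, Mul(2, Mul(Mul(-8, -3), Pow(-4, 2)))) = Add(-4, Mul(2, Mul(24, 16))) = Add(-4, Mul(2, 384)) = Add(-4, 768) = 764)
Pow(g, 2) = Pow(764, 2) = 583696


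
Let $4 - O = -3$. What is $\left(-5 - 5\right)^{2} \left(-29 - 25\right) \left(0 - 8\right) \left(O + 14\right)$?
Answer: $907200$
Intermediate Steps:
$O = 7$ ($O = 4 - -3 = 4 + 3 = 7$)
$\left(-5 - 5\right)^{2} \left(-29 - 25\right) \left(0 - 8\right) \left(O + 14\right) = \left(-5 - 5\right)^{2} \left(-29 - 25\right) \left(0 - 8\right) \left(7 + 14\right) = \left(-10\right)^{2} \left(- 54 \left(\left(-8\right) 21\right)\right) = 100 \left(\left(-54\right) \left(-168\right)\right) = 100 \cdot 9072 = 907200$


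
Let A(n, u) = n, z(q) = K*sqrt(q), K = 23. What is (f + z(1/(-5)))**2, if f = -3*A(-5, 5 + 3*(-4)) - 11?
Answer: -449/5 + 184*I*sqrt(5)/5 ≈ -89.8 + 82.287*I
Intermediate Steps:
z(q) = 23*sqrt(q)
f = 4 (f = -3*(-5) - 11 = 15 - 11 = 4)
(f + z(1/(-5)))**2 = (4 + 23*sqrt(1/(-5)))**2 = (4 + 23*sqrt(-1/5))**2 = (4 + 23*(I*sqrt(5)/5))**2 = (4 + 23*I*sqrt(5)/5)**2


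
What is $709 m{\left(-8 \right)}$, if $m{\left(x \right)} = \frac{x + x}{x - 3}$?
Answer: $\frac{11344}{11} \approx 1031.3$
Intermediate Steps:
$m{\left(x \right)} = \frac{2 x}{-3 + x}$
$709 m{\left(-8 \right)} = 709 \cdot 2 \left(-8\right) \frac{1}{-3 - 8} = 709 \cdot 2 \left(-8\right) \frac{1}{-11} = 709 \cdot 2 \left(-8\right) \left(- \frac{1}{11}\right) = 709 \cdot \frac{16}{11} = \frac{11344}{11}$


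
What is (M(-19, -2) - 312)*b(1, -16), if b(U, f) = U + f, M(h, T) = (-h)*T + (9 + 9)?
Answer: 4980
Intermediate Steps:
M(h, T) = 18 - T*h (M(h, T) = -T*h + 18 = 18 - T*h)
(M(-19, -2) - 312)*b(1, -16) = ((18 - 1*(-2)*(-19)) - 312)*(1 - 16) = ((18 - 38) - 312)*(-15) = (-20 - 312)*(-15) = -332*(-15) = 4980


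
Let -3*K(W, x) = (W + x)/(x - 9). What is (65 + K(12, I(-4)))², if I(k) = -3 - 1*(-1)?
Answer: 4644025/1089 ≈ 4264.5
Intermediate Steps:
I(k) = -2 (I(k) = -3 + 1 = -2)
K(W, x) = -(W + x)/(3*(-9 + x)) (K(W, x) = -(W + x)/(3*(x - 9)) = -(W + x)/(3*(-9 + x)))
(65 + K(12, I(-4)))² = (65 + (-1*12 - 1*(-2))/(3*(-9 - 2)))² = (65 + (⅓)*(-12 + 2)/(-11))² = (65 + (⅓)*(-1/11)*(-10))² = (65 + 10/33)² = (2155/33)² = 4644025/1089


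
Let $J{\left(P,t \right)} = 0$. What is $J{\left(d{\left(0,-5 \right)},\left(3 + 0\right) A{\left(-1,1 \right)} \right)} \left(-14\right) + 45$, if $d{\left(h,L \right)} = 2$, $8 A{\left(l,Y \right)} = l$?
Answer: $45$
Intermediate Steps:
$A{\left(l,Y \right)} = \frac{l}{8}$
$J{\left(d{\left(0,-5 \right)},\left(3 + 0\right) A{\left(-1,1 \right)} \right)} \left(-14\right) + 45 = 0 \left(-14\right) + 45 = 0 + 45 = 45$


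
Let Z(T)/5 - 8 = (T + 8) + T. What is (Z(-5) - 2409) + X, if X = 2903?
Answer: 524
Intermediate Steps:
Z(T) = 80 + 10*T (Z(T) = 40 + 5*((T + 8) + T) = 40 + 5*((8 + T) + T) = 40 + 5*(8 + 2*T) = 40 + (40 + 10*T) = 80 + 10*T)
(Z(-5) - 2409) + X = ((80 + 10*(-5)) - 2409) + 2903 = ((80 - 50) - 2409) + 2903 = (30 - 2409) + 2903 = -2379 + 2903 = 524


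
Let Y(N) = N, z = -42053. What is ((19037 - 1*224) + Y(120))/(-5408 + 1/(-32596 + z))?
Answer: -1413329517/403701793 ≈ -3.5009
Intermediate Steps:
((19037 - 1*224) + Y(120))/(-5408 + 1/(-32596 + z)) = ((19037 - 1*224) + 120)/(-5408 + 1/(-32596 - 42053)) = ((19037 - 224) + 120)/(-5408 + 1/(-74649)) = (18813 + 120)/(-5408 - 1/74649) = 18933/(-403701793/74649) = 18933*(-74649/403701793) = -1413329517/403701793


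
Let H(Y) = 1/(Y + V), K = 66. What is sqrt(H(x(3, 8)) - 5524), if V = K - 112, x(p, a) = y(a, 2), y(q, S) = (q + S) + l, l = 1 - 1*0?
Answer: 17*I*sqrt(23415)/35 ≈ 74.324*I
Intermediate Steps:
l = 1 (l = 1 + 0 = 1)
y(q, S) = 1 + S + q (y(q, S) = (q + S) + 1 = (S + q) + 1 = 1 + S + q)
x(p, a) = 3 + a (x(p, a) = 1 + 2 + a = 3 + a)
V = -46 (V = 66 - 112 = -46)
H(Y) = 1/(-46 + Y) (H(Y) = 1/(Y - 46) = 1/(-46 + Y))
sqrt(H(x(3, 8)) - 5524) = sqrt(1/(-46 + (3 + 8)) - 5524) = sqrt(1/(-46 + 11) - 5524) = sqrt(1/(-35) - 5524) = sqrt(-1/35 - 5524) = sqrt(-193341/35) = 17*I*sqrt(23415)/35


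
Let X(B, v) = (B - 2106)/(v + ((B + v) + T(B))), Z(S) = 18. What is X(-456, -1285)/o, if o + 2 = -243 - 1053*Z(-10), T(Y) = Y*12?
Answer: -183/11653793 ≈ -1.5703e-5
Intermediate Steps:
T(Y) = 12*Y
o = -19199 (o = -2 + (-243 - 1053*18) = -2 + (-243 - 18954) = -2 - 19197 = -19199)
X(B, v) = (-2106 + B)/(2*v + 13*B) (X(B, v) = (B - 2106)/(v + ((B + v) + 12*B)) = (-2106 + B)/(v + (v + 13*B)) = (-2106 + B)/(2*v + 13*B))
X(-456, -1285)/o = ((-2106 - 456)/(2*(-1285) + 13*(-456)))/(-19199) = (-2562/(-2570 - 5928))*(-1/19199) = (-2562/(-8498))*(-1/19199) = -1/8498*(-2562)*(-1/19199) = (183/607)*(-1/19199) = -183/11653793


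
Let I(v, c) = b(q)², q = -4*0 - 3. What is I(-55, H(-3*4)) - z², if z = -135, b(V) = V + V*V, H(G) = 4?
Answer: -18189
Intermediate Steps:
q = -3 (q = 0 - 3 = -3)
b(V) = V + V²
I(v, c) = 36 (I(v, c) = (-3*(1 - 3))² = (-3*(-2))² = 6² = 36)
I(-55, H(-3*4)) - z² = 36 - 1*(-135)² = 36 - 1*18225 = 36 - 18225 = -18189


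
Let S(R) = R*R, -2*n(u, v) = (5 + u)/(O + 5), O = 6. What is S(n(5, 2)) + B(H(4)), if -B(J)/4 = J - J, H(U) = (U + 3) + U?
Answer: 25/121 ≈ 0.20661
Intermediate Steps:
n(u, v) = -5/22 - u/22 (n(u, v) = -(5 + u)/(2*(6 + 5)) = -(5 + u)/(2*11) = -(5/11 + u/11)/2 = -5/22 - u/22)
H(U) = 3 + 2*U (H(U) = (3 + U) + U = 3 + 2*U)
B(J) = 0 (B(J) = -4*(J - J) = -4*0 = 0)
S(R) = R²
S(n(5, 2)) + B(H(4)) = (-5/22 - 1/22*5)² + 0 = (-5/22 - 5/22)² + 0 = (-5/11)² + 0 = 25/121 + 0 = 25/121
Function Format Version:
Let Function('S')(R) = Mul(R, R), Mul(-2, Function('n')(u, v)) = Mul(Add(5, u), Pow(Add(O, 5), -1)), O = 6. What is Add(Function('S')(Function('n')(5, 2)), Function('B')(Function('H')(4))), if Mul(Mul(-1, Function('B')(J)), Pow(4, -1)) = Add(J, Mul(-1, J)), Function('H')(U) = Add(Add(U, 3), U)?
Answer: Rational(25, 121) ≈ 0.20661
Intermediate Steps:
Function('n')(u, v) = Add(Rational(-5, 22), Mul(Rational(-1, 22), u)) (Function('n')(u, v) = Mul(Rational(-1, 2), Mul(Add(5, u), Pow(Add(6, 5), -1))) = Mul(Rational(-1, 2), Mul(Add(5, u), Pow(11, -1))) = Mul(Rational(-1, 2), Mul(Add(5, u), Rational(1, 11))) = Mul(Rational(-1, 2), Add(Rational(5, 11), Mul(Rational(1, 11), u))) = Add(Rational(-5, 22), Mul(Rational(-1, 22), u)))
Function('H')(U) = Add(3, Mul(2, U)) (Function('H')(U) = Add(Add(3, U), U) = Add(3, Mul(2, U)))
Function('B')(J) = 0 (Function('B')(J) = Mul(-4, Add(J, Mul(-1, J))) = Mul(-4, 0) = 0)
Function('S')(R) = Pow(R, 2)
Add(Function('S')(Function('n')(5, 2)), Function('B')(Function('H')(4))) = Add(Pow(Add(Rational(-5, 22), Mul(Rational(-1, 22), 5)), 2), 0) = Add(Pow(Add(Rational(-5, 22), Rational(-5, 22)), 2), 0) = Add(Pow(Rational(-5, 11), 2), 0) = Add(Rational(25, 121), 0) = Rational(25, 121)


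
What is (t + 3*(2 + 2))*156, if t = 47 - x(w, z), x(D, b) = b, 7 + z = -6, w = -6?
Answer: 11232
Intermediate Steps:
z = -13 (z = -7 - 6 = -13)
t = 60 (t = 47 - 1*(-13) = 47 + 13 = 60)
(t + 3*(2 + 2))*156 = (60 + 3*(2 + 2))*156 = (60 + 3*4)*156 = (60 + 12)*156 = 72*156 = 11232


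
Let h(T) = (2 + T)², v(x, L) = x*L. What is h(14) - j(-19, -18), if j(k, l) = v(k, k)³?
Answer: -47045625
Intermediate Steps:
v(x, L) = L*x
j(k, l) = k⁶ (j(k, l) = (k*k)³ = (k²)³ = k⁶)
h(14) - j(-19, -18) = (2 + 14)² - 1*(-19)⁶ = 16² - 1*47045881 = 256 - 47045881 = -47045625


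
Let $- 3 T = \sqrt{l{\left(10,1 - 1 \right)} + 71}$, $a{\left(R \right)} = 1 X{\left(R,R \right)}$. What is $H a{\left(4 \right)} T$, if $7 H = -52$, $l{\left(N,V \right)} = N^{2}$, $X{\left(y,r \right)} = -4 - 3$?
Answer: $- 52 \sqrt{19} \approx -226.66$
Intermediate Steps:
$X{\left(y,r \right)} = -7$
$a{\left(R \right)} = -7$ ($a{\left(R \right)} = 1 \left(-7\right) = -7$)
$H = - \frac{52}{7}$ ($H = \frac{1}{7} \left(-52\right) = - \frac{52}{7} \approx -7.4286$)
$T = - \sqrt{19}$ ($T = - \frac{\sqrt{10^{2} + 71}}{3} = - \frac{\sqrt{100 + 71}}{3} = - \frac{\sqrt{171}}{3} = - \frac{3 \sqrt{19}}{3} = - \sqrt{19} \approx -4.3589$)
$H a{\left(4 \right)} T = \left(- \frac{52}{7}\right) \left(-7\right) \left(- \sqrt{19}\right) = 52 \left(- \sqrt{19}\right) = - 52 \sqrt{19}$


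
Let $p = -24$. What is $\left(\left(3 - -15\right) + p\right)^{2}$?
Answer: $36$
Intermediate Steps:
$\left(\left(3 - -15\right) + p\right)^{2} = \left(\left(3 - -15\right) - 24\right)^{2} = \left(\left(3 + 15\right) - 24\right)^{2} = \left(18 - 24\right)^{2} = \left(-6\right)^{2} = 36$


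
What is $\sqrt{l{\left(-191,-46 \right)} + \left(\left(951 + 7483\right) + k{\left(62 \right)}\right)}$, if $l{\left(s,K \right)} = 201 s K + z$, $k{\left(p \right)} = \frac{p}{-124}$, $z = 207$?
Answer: $\frac{\sqrt{7098506}}{2} \approx 1332.2$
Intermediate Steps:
$k{\left(p \right)} = - \frac{p}{124}$ ($k{\left(p \right)} = p \left(- \frac{1}{124}\right) = - \frac{p}{124}$)
$l{\left(s,K \right)} = 207 + 201 K s$ ($l{\left(s,K \right)} = 201 s K + 207 = 201 K s + 207 = 207 + 201 K s$)
$\sqrt{l{\left(-191,-46 \right)} + \left(\left(951 + 7483\right) + k{\left(62 \right)}\right)} = \sqrt{\left(207 + 201 \left(-46\right) \left(-191\right)\right) + \left(\left(951 + 7483\right) - \frac{1}{2}\right)} = \sqrt{\left(207 + 1765986\right) + \left(8434 - \frac{1}{2}\right)} = \sqrt{1766193 + \frac{16867}{2}} = \sqrt{\frac{3549253}{2}} = \frac{\sqrt{7098506}}{2}$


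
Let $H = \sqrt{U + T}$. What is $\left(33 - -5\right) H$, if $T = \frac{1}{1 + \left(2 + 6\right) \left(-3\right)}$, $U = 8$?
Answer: $\frac{38 \sqrt{4209}}{23} \approx 107.19$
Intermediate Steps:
$T = - \frac{1}{23}$ ($T = \frac{1}{1 + 8 \left(-3\right)} = \frac{1}{1 - 24} = \frac{1}{-23} = - \frac{1}{23} \approx -0.043478$)
$H = \frac{\sqrt{4209}}{23}$ ($H = \sqrt{8 - \frac{1}{23}} = \sqrt{\frac{183}{23}} = \frac{\sqrt{4209}}{23} \approx 2.8207$)
$\left(33 - -5\right) H = \left(33 - -5\right) \frac{\sqrt{4209}}{23} = \left(33 + 5\right) \frac{\sqrt{4209}}{23} = 38 \frac{\sqrt{4209}}{23} = \frac{38 \sqrt{4209}}{23}$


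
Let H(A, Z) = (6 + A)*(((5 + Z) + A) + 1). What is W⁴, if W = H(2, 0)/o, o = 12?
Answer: 65536/81 ≈ 809.09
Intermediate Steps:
H(A, Z) = (6 + A)*(6 + A + Z) (H(A, Z) = (6 + A)*((5 + A + Z) + 1) = (6 + A)*(6 + A + Z))
W = 16/3 (W = (36 + 2² + 6*0 + 12*2 + 2*0)/12 = (36 + 4 + 0 + 24 + 0)*(1/12) = 64*(1/12) = 16/3 ≈ 5.3333)
W⁴ = (16/3)⁴ = 65536/81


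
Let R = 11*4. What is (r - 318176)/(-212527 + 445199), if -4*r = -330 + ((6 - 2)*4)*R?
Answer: -636539/465344 ≈ -1.3679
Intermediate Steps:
R = 44
r = -187/2 (r = -(-330 + ((6 - 2)*4)*44)/4 = -(-330 + (4*4)*44)/4 = -(-330 + 16*44)/4 = -(-330 + 704)/4 = -¼*374 = -187/2 ≈ -93.500)
(r - 318176)/(-212527 + 445199) = (-187/2 - 318176)/(-212527 + 445199) = -636539/2/232672 = -636539/2*1/232672 = -636539/465344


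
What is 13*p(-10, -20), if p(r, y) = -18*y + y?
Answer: 4420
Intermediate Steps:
p(r, y) = -17*y
13*p(-10, -20) = 13*(-17*(-20)) = 13*340 = 4420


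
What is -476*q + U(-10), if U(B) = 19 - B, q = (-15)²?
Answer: -107071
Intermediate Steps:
q = 225
-476*q + U(-10) = -476*225 + (19 - 1*(-10)) = -107100 + (19 + 10) = -107100 + 29 = -107071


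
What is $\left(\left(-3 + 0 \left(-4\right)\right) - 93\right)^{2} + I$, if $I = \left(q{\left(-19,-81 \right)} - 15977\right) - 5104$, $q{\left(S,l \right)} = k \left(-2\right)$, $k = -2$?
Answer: $-11861$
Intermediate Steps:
$q{\left(S,l \right)} = 4$ ($q{\left(S,l \right)} = \left(-2\right) \left(-2\right) = 4$)
$I = -21077$ ($I = \left(4 - 15977\right) - 5104 = -15973 - 5104 = -21077$)
$\left(\left(-3 + 0 \left(-4\right)\right) - 93\right)^{2} + I = \left(\left(-3 + 0 \left(-4\right)\right) - 93\right)^{2} - 21077 = \left(\left(-3 + 0\right) - 93\right)^{2} - 21077 = \left(-3 - 93\right)^{2} - 21077 = \left(-96\right)^{2} - 21077 = 9216 - 21077 = -11861$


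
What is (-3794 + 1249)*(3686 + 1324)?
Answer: -12750450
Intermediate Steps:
(-3794 + 1249)*(3686 + 1324) = -2545*5010 = -12750450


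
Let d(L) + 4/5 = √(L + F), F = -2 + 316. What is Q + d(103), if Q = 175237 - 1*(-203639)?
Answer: 1894376/5 + √417 ≈ 3.7890e+5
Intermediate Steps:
Q = 378876 (Q = 175237 + 203639 = 378876)
F = 314
d(L) = -⅘ + √(314 + L) (d(L) = -⅘ + √(L + 314) = -⅘ + √(314 + L))
Q + d(103) = 378876 + (-⅘ + √(314 + 103)) = 378876 + (-⅘ + √417) = 1894376/5 + √417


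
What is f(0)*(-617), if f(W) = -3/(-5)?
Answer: -1851/5 ≈ -370.20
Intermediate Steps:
f(W) = 3/5 (f(W) = -3*(-1/5) = 3/5)
f(0)*(-617) = (3/5)*(-617) = -1851/5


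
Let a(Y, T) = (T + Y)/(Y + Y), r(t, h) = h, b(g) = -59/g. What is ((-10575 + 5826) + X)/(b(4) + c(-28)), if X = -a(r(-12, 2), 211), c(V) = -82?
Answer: 6403/129 ≈ 49.636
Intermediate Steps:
a(Y, T) = (T + Y)/(2*Y) (a(Y, T) = (T + Y)/((2*Y)) = (T + Y)*(1/(2*Y)) = (T + Y)/(2*Y))
X = -213/4 (X = -(211 + 2)/(2*2) = -213/(2*2) = -1*213/4 = -213/4 ≈ -53.250)
((-10575 + 5826) + X)/(b(4) + c(-28)) = ((-10575 + 5826) - 213/4)/(-59/4 - 82) = (-4749 - 213/4)/(-59*¼ - 82) = -19209/(4*(-59/4 - 82)) = -19209/(4*(-387/4)) = -19209/4*(-4/387) = 6403/129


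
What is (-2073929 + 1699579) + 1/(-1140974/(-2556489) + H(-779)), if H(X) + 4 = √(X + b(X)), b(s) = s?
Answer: -1921362204772824825449/5132528898517421 - 6535636007121*I*√1558/10265057797034842 ≈ -3.7435e+5 - 0.025131*I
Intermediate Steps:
H(X) = -4 + √2*√X (H(X) = -4 + √(X + X) = -4 + √(2*X) = -4 + √2*√X)
(-2073929 + 1699579) + 1/(-1140974/(-2556489) + H(-779)) = (-2073929 + 1699579) + 1/(-1140974/(-2556489) + (-4 + √2*√(-779))) = -374350 + 1/(-1140974*(-1/2556489) + (-4 + √2*(I*√779))) = -374350 + 1/(1140974/2556489 + (-4 + I*√1558)) = -374350 + 1/(-9084982/2556489 + I*√1558)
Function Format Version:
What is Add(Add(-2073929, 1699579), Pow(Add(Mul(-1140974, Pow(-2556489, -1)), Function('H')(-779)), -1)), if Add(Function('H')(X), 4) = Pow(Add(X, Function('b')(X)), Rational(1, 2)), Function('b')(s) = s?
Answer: Add(Rational(-1921362204772824825449, 5132528898517421), Mul(Rational(-6535636007121, 10265057797034842), I, Pow(1558, Rational(1, 2)))) ≈ Add(-3.7435e+5, Mul(-0.025131, I))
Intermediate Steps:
Function('H')(X) = Add(-4, Mul(Pow(2, Rational(1, 2)), Pow(X, Rational(1, 2)))) (Function('H')(X) = Add(-4, Pow(Add(X, X), Rational(1, 2))) = Add(-4, Pow(Mul(2, X), Rational(1, 2))) = Add(-4, Mul(Pow(2, Rational(1, 2)), Pow(X, Rational(1, 2)))))
Add(Add(-2073929, 1699579), Pow(Add(Mul(-1140974, Pow(-2556489, -1)), Function('H')(-779)), -1)) = Add(Add(-2073929, 1699579), Pow(Add(Mul(-1140974, Pow(-2556489, -1)), Add(-4, Mul(Pow(2, Rational(1, 2)), Pow(-779, Rational(1, 2))))), -1)) = Add(-374350, Pow(Add(Mul(-1140974, Rational(-1, 2556489)), Add(-4, Mul(Pow(2, Rational(1, 2)), Mul(I, Pow(779, Rational(1, 2)))))), -1)) = Add(-374350, Pow(Add(Rational(1140974, 2556489), Add(-4, Mul(I, Pow(1558, Rational(1, 2))))), -1)) = Add(-374350, Pow(Add(Rational(-9084982, 2556489), Mul(I, Pow(1558, Rational(1, 2)))), -1))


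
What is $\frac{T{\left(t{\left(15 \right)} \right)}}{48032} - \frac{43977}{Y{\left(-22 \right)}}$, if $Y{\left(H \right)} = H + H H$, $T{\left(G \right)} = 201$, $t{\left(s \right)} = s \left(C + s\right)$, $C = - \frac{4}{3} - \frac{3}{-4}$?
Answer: $- \frac{352035067}{3698464} \approx -95.184$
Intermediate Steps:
$C = - \frac{7}{12}$ ($C = \left(-4\right) \frac{1}{3} - - \frac{3}{4} = - \frac{4}{3} + \frac{3}{4} = - \frac{7}{12} \approx -0.58333$)
$t{\left(s \right)} = s \left(- \frac{7}{12} + s\right)$
$Y{\left(H \right)} = H + H^{2}$
$\frac{T{\left(t{\left(15 \right)} \right)}}{48032} - \frac{43977}{Y{\left(-22 \right)}} = \frac{201}{48032} - \frac{43977}{\left(-22\right) \left(1 - 22\right)} = 201 \cdot \frac{1}{48032} - \frac{43977}{\left(-22\right) \left(-21\right)} = \frac{201}{48032} - \frac{43977}{462} = \frac{201}{48032} - \frac{14659}{154} = - \frac{352035067}{3698464}$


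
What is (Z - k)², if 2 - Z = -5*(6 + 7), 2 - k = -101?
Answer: 1296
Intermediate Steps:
k = 103 (k = 2 - 1*(-101) = 2 + 101 = 103)
Z = 67 (Z = 2 - (-5)*(6 + 7) = 2 - (-5)*13 = 2 - 1*(-65) = 2 + 65 = 67)
(Z - k)² = (67 - 1*103)² = (67 - 103)² = (-36)² = 1296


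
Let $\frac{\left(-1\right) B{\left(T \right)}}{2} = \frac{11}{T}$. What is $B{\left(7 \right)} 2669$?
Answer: $- \frac{58718}{7} \approx -8388.3$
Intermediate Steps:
$B{\left(T \right)} = - \frac{22}{T}$ ($B{\left(T \right)} = - 2 \frac{11}{T} = - \frac{22}{T}$)
$B{\left(7 \right)} 2669 = - \frac{22}{7} \cdot 2669 = \left(-22\right) \frac{1}{7} \cdot 2669 = \left(- \frac{22}{7}\right) 2669 = - \frac{58718}{7}$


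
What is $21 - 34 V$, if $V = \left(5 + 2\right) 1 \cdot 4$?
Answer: $-931$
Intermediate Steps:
$V = 28$ ($V = 7 \cdot 4 = 28$)
$21 - 34 V = 21 - 952 = -931$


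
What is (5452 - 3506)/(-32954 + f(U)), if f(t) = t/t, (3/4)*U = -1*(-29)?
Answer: -1946/32953 ≈ -0.059054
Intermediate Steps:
U = 116/3 (U = 4*(-1*(-29))/3 = (4/3)*29 = 116/3 ≈ 38.667)
f(t) = 1
(5452 - 3506)/(-32954 + f(U)) = (5452 - 3506)/(-32954 + 1) = 1946/(-32953) = 1946*(-1/32953) = -1946/32953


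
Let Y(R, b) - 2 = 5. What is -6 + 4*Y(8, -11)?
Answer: 22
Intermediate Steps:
Y(R, b) = 7 (Y(R, b) = 2 + 5 = 7)
-6 + 4*Y(8, -11) = -6 + 4*7 = -6 + 28 = 22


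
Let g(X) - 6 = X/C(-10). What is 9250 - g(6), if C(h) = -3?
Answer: 9246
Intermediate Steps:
g(X) = 6 - X/3 (g(X) = 6 + X/(-3) = 6 + X*(-⅓) = 6 - X/3)
9250 - g(6) = 9250 - (6 - ⅓*6) = 9250 - (6 - 2) = 9250 - 1*4 = 9250 - 4 = 9246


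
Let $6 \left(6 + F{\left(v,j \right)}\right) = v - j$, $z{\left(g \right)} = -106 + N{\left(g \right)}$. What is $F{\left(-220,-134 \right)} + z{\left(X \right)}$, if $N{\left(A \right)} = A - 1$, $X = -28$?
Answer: $- \frac{466}{3} \approx -155.33$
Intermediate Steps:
$N{\left(A \right)} = -1 + A$ ($N{\left(A \right)} = A - 1 = -1 + A$)
$z{\left(g \right)} = -107 + g$ ($z{\left(g \right)} = -106 + \left(-1 + g\right) = -107 + g$)
$F{\left(v,j \right)} = -6 - \frac{j}{6} + \frac{v}{6}$ ($F{\left(v,j \right)} = -6 + \frac{v - j}{6} = -6 - \left(- \frac{v}{6} + \frac{j}{6}\right) = -6 - \frac{j}{6} + \frac{v}{6}$)
$F{\left(-220,-134 \right)} + z{\left(X \right)} = \left(-6 - - \frac{67}{3} + \frac{1}{6} \left(-220\right)\right) - 135 = \left(-6 + \frac{67}{3} - \frac{110}{3}\right) - 135 = - \frac{61}{3} - 135 = - \frac{466}{3}$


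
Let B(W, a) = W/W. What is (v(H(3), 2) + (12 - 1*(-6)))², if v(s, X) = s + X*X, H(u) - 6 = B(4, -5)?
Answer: 841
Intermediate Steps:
B(W, a) = 1
H(u) = 7 (H(u) = 6 + 1 = 7)
v(s, X) = s + X²
(v(H(3), 2) + (12 - 1*(-6)))² = ((7 + 2²) + (12 - 1*(-6)))² = ((7 + 4) + (12 + 6))² = (11 + 18)² = 29² = 841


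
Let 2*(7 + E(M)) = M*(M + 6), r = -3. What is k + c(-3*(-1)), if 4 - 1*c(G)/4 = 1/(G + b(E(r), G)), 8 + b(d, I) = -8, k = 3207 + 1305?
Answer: 58868/13 ≈ 4528.3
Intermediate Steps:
E(M) = -7 + M*(6 + M)/2 (E(M) = -7 + (M*(M + 6))/2 = -7 + (M*(6 + M))/2 = -7 + M*(6 + M)/2)
k = 4512
b(d, I) = -16 (b(d, I) = -8 - 8 = -16)
c(G) = 16 - 4/(-16 + G) (c(G) = 16 - 4/(G - 16) = 16 - 4/(-16 + G))
k + c(-3*(-1)) = 4512 + 4*(-65 + 4*(-3*(-1)))/(-16 - 3*(-1)) = 4512 + 4*(-65 + 4*3)/(-16 + 3) = 4512 + 4*(-65 + 12)/(-13) = 4512 + 4*(-1/13)*(-53) = 4512 + 212/13 = 58868/13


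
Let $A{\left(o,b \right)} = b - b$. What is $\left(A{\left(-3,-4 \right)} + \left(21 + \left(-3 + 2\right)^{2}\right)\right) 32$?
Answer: $704$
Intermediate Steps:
$A{\left(o,b \right)} = 0$
$\left(A{\left(-3,-4 \right)} + \left(21 + \left(-3 + 2\right)^{2}\right)\right) 32 = \left(0 + \left(21 + \left(-3 + 2\right)^{2}\right)\right) 32 = \left(0 + \left(21 + \left(-1\right)^{2}\right)\right) 32 = \left(0 + \left(21 + 1\right)\right) 32 = \left(0 + 22\right) 32 = 22 \cdot 32 = 704$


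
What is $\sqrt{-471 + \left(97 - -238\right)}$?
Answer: $2 i \sqrt{34} \approx 11.662 i$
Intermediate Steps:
$\sqrt{-471 + \left(97 - -238\right)} = \sqrt{-471 + \left(97 + 238\right)} = \sqrt{-471 + 335} = \sqrt{-136} = 2 i \sqrt{34}$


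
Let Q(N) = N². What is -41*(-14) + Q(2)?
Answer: 578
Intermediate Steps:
-41*(-14) + Q(2) = -41*(-14) + 2² = 574 + 4 = 578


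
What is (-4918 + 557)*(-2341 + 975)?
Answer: 5957126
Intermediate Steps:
(-4918 + 557)*(-2341 + 975) = -4361*(-1366) = 5957126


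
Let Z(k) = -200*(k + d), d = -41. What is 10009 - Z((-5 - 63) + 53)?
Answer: -1191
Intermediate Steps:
Z(k) = 8200 - 200*k (Z(k) = -200*(k - 41) = -200*(-41 + k) = 8200 - 200*k)
10009 - Z((-5 - 63) + 53) = 10009 - (8200 - 200*((-5 - 63) + 53)) = 10009 - (8200 - 200*(-68 + 53)) = 10009 - (8200 - 200*(-15)) = 10009 - (8200 + 3000) = 10009 - 1*11200 = 10009 - 11200 = -1191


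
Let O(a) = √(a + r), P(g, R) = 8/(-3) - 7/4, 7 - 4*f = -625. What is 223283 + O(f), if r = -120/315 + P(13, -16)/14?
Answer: 223283 + √123326/28 ≈ 2.2330e+5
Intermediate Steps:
f = 158 (f = 7/4 - ¼*(-625) = 7/4 + 625/4 = 158)
P(g, R) = -53/12 (P(g, R) = 8*(-⅓) - 7*¼ = -8/3 - 7/4 = -53/12)
r = -39/56 (r = -120/315 - 53/12/14 = -120*1/315 - 53/12*1/14 = -8/21 - 53/168 = -39/56 ≈ -0.69643)
O(a) = √(-39/56 + a) (O(a) = √(a - 39/56) = √(-39/56 + a))
223283 + O(f) = 223283 + √(-546 + 784*158)/28 = 223283 + √(-546 + 123872)/28 = 223283 + √123326/28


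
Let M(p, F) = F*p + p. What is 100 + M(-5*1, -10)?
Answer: 145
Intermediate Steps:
M(p, F) = p + F*p
100 + M(-5*1, -10) = 100 + (-5*1)*(1 - 10) = 100 - 5*(-9) = 100 + 45 = 145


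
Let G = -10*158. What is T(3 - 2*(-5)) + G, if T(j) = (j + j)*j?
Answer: -1242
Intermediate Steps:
T(j) = 2*j² (T(j) = (2*j)*j = 2*j²)
G = -1580
T(3 - 2*(-5)) + G = 2*(3 - 2*(-5))² - 1580 = 2*(3 + 10)² - 1580 = 2*13² - 1580 = 2*169 - 1580 = 338 - 1580 = -1242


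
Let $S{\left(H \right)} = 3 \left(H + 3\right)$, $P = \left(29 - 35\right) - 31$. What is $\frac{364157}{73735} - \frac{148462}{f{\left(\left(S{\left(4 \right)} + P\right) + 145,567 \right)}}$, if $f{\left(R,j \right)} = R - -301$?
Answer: $- \frac{1079025806}{3170605} \approx -340.32$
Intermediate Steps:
$P = -37$ ($P = -6 - 31 = -37$)
$S{\left(H \right)} = 9 + 3 H$ ($S{\left(H \right)} = 3 \left(3 + H\right) = 9 + 3 H$)
$f{\left(R,j \right)} = 301 + R$ ($f{\left(R,j \right)} = R + 301 = 301 + R$)
$\frac{364157}{73735} - \frac{148462}{f{\left(\left(S{\left(4 \right)} + P\right) + 145,567 \right)}} = \frac{364157}{73735} - \frac{148462}{301 + \left(\left(\left(9 + 3 \cdot 4\right) - 37\right) + 145\right)} = 364157 \cdot \frac{1}{73735} - \frac{148462}{301 + \left(\left(\left(9 + 12\right) - 37\right) + 145\right)} = \frac{364157}{73735} - \frac{148462}{301 + \left(\left(21 - 37\right) + 145\right)} = \frac{364157}{73735} - \frac{148462}{301 + \left(-16 + 145\right)} = \frac{364157}{73735} - \frac{148462}{301 + 129} = \frac{364157}{73735} - \frac{148462}{430} = \frac{364157}{73735} - \frac{74231}{215} = - \frac{1079025806}{3170605}$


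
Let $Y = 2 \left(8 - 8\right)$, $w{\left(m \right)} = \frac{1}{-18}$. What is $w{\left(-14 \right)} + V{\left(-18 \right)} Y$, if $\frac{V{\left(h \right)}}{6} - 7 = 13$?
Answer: $- \frac{1}{18} \approx -0.055556$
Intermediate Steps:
$w{\left(m \right)} = - \frac{1}{18}$
$V{\left(h \right)} = 120$ ($V{\left(h \right)} = 42 + 6 \cdot 13 = 42 + 78 = 120$)
$Y = 0$ ($Y = 2 \cdot 0 = 0$)
$w{\left(-14 \right)} + V{\left(-18 \right)} Y = - \frac{1}{18} + 120 \cdot 0 = - \frac{1}{18} + 0 = - \frac{1}{18}$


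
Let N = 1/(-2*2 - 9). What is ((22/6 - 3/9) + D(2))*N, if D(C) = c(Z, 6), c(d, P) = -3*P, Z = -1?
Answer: 44/39 ≈ 1.1282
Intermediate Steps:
N = -1/13 (N = 1/(-4 - 9) = 1/(-13) = -1/13 ≈ -0.076923)
D(C) = -18 (D(C) = -3*6 = -18)
((22/6 - 3/9) + D(2))*N = ((22/6 - 3/9) - 18)*(-1/13) = ((22*(⅙) - 3*⅑) - 18)*(-1/13) = ((11/3 - ⅓) - 18)*(-1/13) = (10/3 - 18)*(-1/13) = -44/3*(-1/13) = 44/39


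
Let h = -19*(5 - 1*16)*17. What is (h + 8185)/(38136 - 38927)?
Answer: -11738/791 ≈ -14.839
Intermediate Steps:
h = 3553 (h = -19*(5 - 16)*17 = -19*(-11)*17 = 209*17 = 3553)
(h + 8185)/(38136 - 38927) = (3553 + 8185)/(38136 - 38927) = 11738/(-791) = 11738*(-1/791) = -11738/791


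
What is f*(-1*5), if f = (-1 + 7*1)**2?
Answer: -180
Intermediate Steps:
f = 36 (f = (-1 + 7)**2 = 6**2 = 36)
f*(-1*5) = 36*(-1*5) = 36*(-5) = -180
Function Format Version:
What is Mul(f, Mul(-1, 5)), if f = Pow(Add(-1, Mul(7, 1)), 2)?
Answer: -180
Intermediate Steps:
f = 36 (f = Pow(Add(-1, 7), 2) = Pow(6, 2) = 36)
Mul(f, Mul(-1, 5)) = Mul(36, Mul(-1, 5)) = Mul(36, -5) = -180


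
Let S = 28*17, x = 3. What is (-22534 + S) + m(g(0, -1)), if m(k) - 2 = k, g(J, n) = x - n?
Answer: -22052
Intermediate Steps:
g(J, n) = 3 - n
m(k) = 2 + k
S = 476
(-22534 + S) + m(g(0, -1)) = (-22534 + 476) + (2 + (3 - 1*(-1))) = -22058 + (2 + (3 + 1)) = -22058 + (2 + 4) = -22058 + 6 = -22052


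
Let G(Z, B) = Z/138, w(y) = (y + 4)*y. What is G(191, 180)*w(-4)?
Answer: 0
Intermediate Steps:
w(y) = y*(4 + y) (w(y) = (4 + y)*y = y*(4 + y))
G(Z, B) = Z/138 (G(Z, B) = Z*(1/138) = Z/138)
G(191, 180)*w(-4) = ((1/138)*191)*(-4*(4 - 4)) = 191*(-4*0)/138 = (191/138)*0 = 0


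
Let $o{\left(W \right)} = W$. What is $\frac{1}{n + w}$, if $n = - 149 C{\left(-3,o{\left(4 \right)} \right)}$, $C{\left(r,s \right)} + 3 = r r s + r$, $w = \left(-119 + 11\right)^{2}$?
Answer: $\frac{1}{7194} \approx 0.000139$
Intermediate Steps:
$w = 11664$ ($w = \left(-108\right)^{2} = 11664$)
$C{\left(r,s \right)} = -3 + r + s r^{2}$ ($C{\left(r,s \right)} = -3 + \left(r r s + r\right) = -3 + \left(r^{2} s + r\right) = -3 + \left(s r^{2} + r\right) = -3 + \left(r + s r^{2}\right) = -3 + r + s r^{2}$)
$n = -4470$ ($n = - 149 \left(-3 - 3 + 4 \left(-3\right)^{2}\right) = - 149 \left(-3 - 3 + 4 \cdot 9\right) = - 149 \left(-3 - 3 + 36\right) = \left(-149\right) 30 = -4470$)
$\frac{1}{n + w} = \frac{1}{-4470 + 11664} = \frac{1}{7194}$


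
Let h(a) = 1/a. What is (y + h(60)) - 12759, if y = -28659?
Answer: -2485079/60 ≈ -41418.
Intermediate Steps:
(y + h(60)) - 12759 = (-28659 + 1/60) - 12759 = -1719539/60 - 12759 = -2485079/60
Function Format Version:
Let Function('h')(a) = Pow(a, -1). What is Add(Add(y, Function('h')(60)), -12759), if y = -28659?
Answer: Rational(-2485079, 60) ≈ -41418.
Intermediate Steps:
Add(Add(y, Function('h')(60)), -12759) = Add(Add(-28659, Pow(60, -1)), -12759) = Add(Add(-28659, Rational(1, 60)), -12759) = Add(Rational(-1719539, 60), -12759) = Rational(-2485079, 60)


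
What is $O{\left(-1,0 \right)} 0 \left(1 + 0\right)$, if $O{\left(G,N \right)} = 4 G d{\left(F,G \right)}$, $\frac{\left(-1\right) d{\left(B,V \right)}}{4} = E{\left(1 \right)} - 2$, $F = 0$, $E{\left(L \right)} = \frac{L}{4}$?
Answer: $0$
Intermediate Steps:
$E{\left(L \right)} = \frac{L}{4}$ ($E{\left(L \right)} = L \frac{1}{4} = \frac{L}{4}$)
$d{\left(B,V \right)} = 7$ ($d{\left(B,V \right)} = - 4 \left(\frac{1}{4} \cdot 1 - 2\right) = - 4 \left(\frac{1}{4} - 2\right) = \left(-4\right) \left(- \frac{7}{4}\right) = 7$)
$O{\left(G,N \right)} = 28 G$ ($O{\left(G,N \right)} = 4 G 7 = 28 G$)
$O{\left(-1,0 \right)} 0 \left(1 + 0\right) = 28 \left(-1\right) 0 \left(1 + 0\right) = - 28 \cdot 0 \cdot 1 = \left(-28\right) 0 = 0$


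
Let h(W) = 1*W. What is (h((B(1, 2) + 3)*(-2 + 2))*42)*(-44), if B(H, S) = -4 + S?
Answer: 0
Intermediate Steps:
h(W) = W
(h((B(1, 2) + 3)*(-2 + 2))*42)*(-44) = ((((-4 + 2) + 3)*(-2 + 2))*42)*(-44) = (((-2 + 3)*0)*42)*(-44) = ((1*0)*42)*(-44) = (0*42)*(-44) = 0*(-44) = 0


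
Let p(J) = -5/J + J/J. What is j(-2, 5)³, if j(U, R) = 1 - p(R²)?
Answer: 1/125 ≈ 0.0080000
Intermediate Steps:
p(J) = 1 - 5/J (p(J) = -5/J + 1 = 1 - 5/J)
j(U, R) = 1 - (-5 + R²)/R² (j(U, R) = 1 - (-5 + R²)/(R²) = 1 - (-5 + R²)/R²)
j(-2, 5)³ = (5/5²)³ = (5*(1/25))³ = (⅕)³ = 1/125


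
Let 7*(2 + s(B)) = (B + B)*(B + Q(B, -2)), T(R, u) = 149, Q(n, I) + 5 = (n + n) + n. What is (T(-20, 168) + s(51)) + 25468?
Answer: 199603/7 ≈ 28515.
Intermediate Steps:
Q(n, I) = -5 + 3*n (Q(n, I) = -5 + ((n + n) + n) = -5 + (2*n + n) = -5 + 3*n)
s(B) = -2 + 2*B*(-5 + 4*B)/7 (s(B) = -2 + ((B + B)*(B + (-5 + 3*B)))/7 = -2 + ((2*B)*(-5 + 4*B))/7 = -2 + (2*B*(-5 + 4*B))/7 = -2 + 2*B*(-5 + 4*B)/7)
(T(-20, 168) + s(51)) + 25468 = (149 + (-2 - 10/7*51 + (8/7)*51²)) + 25468 = (149 + (-2 - 510/7 + (8/7)*2601)) + 25468 = (149 + (-2 - 510/7 + 20808/7)) + 25468 = (149 + 20284/7) + 25468 = 21327/7 + 25468 = 199603/7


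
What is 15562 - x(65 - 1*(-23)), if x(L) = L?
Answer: 15474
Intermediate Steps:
15562 - x(65 - 1*(-23)) = 15562 - (65 - 1*(-23)) = 15562 - (65 + 23) = 15562 - 1*88 = 15562 - 88 = 15474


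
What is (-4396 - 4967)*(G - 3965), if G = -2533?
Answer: 60840774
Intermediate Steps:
(-4396 - 4967)*(G - 3965) = (-4396 - 4967)*(-2533 - 3965) = -9363*(-6498) = 60840774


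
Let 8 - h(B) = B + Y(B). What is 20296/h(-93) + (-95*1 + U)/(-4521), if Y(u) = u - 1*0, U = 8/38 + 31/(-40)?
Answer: 34875167093/333288120 ≈ 104.64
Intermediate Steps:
U = -429/760 (U = 8*(1/38) + 31*(-1/40) = 4/19 - 31/40 = -429/760 ≈ -0.56447)
Y(u) = u (Y(u) = u + 0 = u)
h(B) = 8 - 2*B (h(B) = 8 - (B + B) = 8 - 2*B)
20296/h(-93) + (-95*1 + U)/(-4521) = 20296/(8 - 2*(-93)) + (-95*1 - 429/760)/(-4521) = 20296/(8 + 186) + (-95 - 429/760)*(-1/4521) = 20296/194 - 72629/760*(-1/4521) = 20296*(1/194) + 72629/3435960 = 10148/97 + 72629/3435960 = 34875167093/333288120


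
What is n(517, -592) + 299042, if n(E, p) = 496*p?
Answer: 5410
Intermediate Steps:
n(517, -592) + 299042 = 496*(-592) + 299042 = -293632 + 299042 = 5410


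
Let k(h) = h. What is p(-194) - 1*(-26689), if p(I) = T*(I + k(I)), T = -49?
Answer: 45701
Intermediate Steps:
p(I) = -98*I (p(I) = -49*(I + I) = -98*I)
p(-194) - 1*(-26689) = -98*(-194) - 1*(-26689) = 19012 + 26689 = 45701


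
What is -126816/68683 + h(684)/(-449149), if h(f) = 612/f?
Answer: -1082227479707/586129114573 ≈ -1.8464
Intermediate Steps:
-126816/68683 + h(684)/(-449149) = -126816/68683 + (612/684)/(-449149) = -126816*1/68683 + (612*(1/684))*(-1/449149) = -126816/68683 + (17/19)*(-1/449149) = -126816/68683 - 17/8533831 = -1082227479707/586129114573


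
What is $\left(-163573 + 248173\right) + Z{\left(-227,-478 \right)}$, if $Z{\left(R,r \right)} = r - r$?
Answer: $84600$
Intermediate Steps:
$Z{\left(R,r \right)} = 0$
$\left(-163573 + 248173\right) + Z{\left(-227,-478 \right)} = \left(-163573 + 248173\right) + 0 = 84600 + 0 = 84600$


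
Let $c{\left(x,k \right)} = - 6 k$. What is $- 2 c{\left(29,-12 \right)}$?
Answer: $-144$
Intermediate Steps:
$- 2 c{\left(29,-12 \right)} = - 2 \left(\left(-6\right) \left(-12\right)\right) = \left(-2\right) 72 = -144$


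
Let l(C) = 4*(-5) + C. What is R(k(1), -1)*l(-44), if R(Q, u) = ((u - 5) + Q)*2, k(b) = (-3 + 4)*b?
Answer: 640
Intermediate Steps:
k(b) = b (k(b) = 1*b = b)
l(C) = -20 + C
R(Q, u) = -10 + 2*Q + 2*u (R(Q, u) = ((-5 + u) + Q)*2 = (-5 + Q + u)*2 = -10 + 2*Q + 2*u)
R(k(1), -1)*l(-44) = (-10 + 2*1 + 2*(-1))*(-20 - 44) = (-10 + 2 - 2)*(-64) = -10*(-64) = 640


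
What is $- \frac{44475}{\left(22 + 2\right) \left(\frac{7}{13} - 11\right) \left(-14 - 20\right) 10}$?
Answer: $- \frac{38545}{73984} \approx -0.52099$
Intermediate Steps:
$- \frac{44475}{\left(22 + 2\right) \left(\frac{7}{13} - 11\right) \left(-14 - 20\right) 10} = - \frac{44475}{24 \left(7 \cdot \frac{1}{13} - 11\right) \left(-14 - 20\right) 10} = - \frac{44475}{24 \left(\frac{7}{13} - 11\right) \left(-34\right) 10} = - \frac{44475}{24 \left(- \frac{136}{13}\right) \left(-34\right) 10} = - \frac{44475}{\left(- \frac{3264}{13}\right) \left(-34\right) 10} = - \frac{44475}{\frac{110976}{13} \cdot 10} = - \frac{44475}{\frac{1109760}{13}} = \left(-44475\right) \frac{13}{1109760} = - \frac{38545}{73984}$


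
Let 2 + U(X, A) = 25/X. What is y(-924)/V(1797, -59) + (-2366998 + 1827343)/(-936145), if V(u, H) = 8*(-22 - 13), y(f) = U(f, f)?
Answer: 577032413/988569120 ≈ 0.58370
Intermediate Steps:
U(X, A) = -2 + 25/X
y(f) = -2 + 25/f
V(u, H) = -280 (V(u, H) = 8*(-35) = -280)
y(-924)/V(1797, -59) + (-2366998 + 1827343)/(-936145) = (-2 + 25/(-924))/(-280) + (-2366998 + 1827343)/(-936145) = (-2 + 25*(-1/924))*(-1/280) - 539655*(-1/936145) = (-2 - 25/924)*(-1/280) + 107931/187229 = -1873/924*(-1/280) + 107931/187229 = 1873/258720 + 107931/187229 = 577032413/988569120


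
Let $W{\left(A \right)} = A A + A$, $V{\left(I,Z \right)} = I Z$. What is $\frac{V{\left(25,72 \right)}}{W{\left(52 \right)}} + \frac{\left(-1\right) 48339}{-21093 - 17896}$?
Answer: $\frac{50850621}{26863421} \approx 1.8929$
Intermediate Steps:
$W{\left(A \right)} = A + A^{2}$ ($W{\left(A \right)} = A^{2} + A = A + A^{2}$)
$\frac{V{\left(25,72 \right)}}{W{\left(52 \right)}} + \frac{\left(-1\right) 48339}{-21093 - 17896} = \frac{25 \cdot 72}{52 \left(1 + 52\right)} + \frac{\left(-1\right) 48339}{-21093 - 17896} = \frac{1800}{52 \cdot 53} - \frac{48339}{-21093 - 17896} = \frac{1800}{2756} - \frac{48339}{-38989} = 1800 \cdot \frac{1}{2756} - - \frac{48339}{38989} = \frac{450}{689} + \frac{48339}{38989} = \frac{50850621}{26863421}$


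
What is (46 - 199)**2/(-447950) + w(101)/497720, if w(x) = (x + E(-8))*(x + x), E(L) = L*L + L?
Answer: 442069/38573300 ≈ 0.011460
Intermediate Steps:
E(L) = L + L**2 (E(L) = L**2 + L = L + L**2)
w(x) = 2*x*(56 + x) (w(x) = (x - 8*(1 - 8))*(x + x) = (x - 8*(-7))*(2*x) = (x + 56)*(2*x) = (56 + x)*(2*x) = 2*x*(56 + x))
(46 - 199)**2/(-447950) + w(101)/497720 = (46 - 199)**2/(-447950) + (2*101*(56 + 101))/497720 = (-153)**2*(-1/447950) + (2*101*157)*(1/497720) = 23409*(-1/447950) + 31714*(1/497720) = -81/1550 + 15857/248860 = 442069/38573300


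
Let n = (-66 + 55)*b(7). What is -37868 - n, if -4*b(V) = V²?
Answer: -152011/4 ≈ -38003.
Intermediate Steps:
b(V) = -V²/4
n = 539/4 (n = (-66 + 55)*(-¼*7²) = -(-11)*49/4 = -11*(-49/4) = 539/4 ≈ 134.75)
-37868 - n = -37868 - 1*539/4 = -37868 - 539/4 = -152011/4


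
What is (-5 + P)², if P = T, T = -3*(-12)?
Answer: 961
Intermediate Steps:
T = 36
P = 36
(-5 + P)² = (-5 + 36)² = 31² = 961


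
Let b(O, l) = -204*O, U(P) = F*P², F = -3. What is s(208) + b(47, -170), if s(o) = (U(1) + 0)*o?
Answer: -10212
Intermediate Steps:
U(P) = -3*P²
s(o) = -3*o (s(o) = (-3*1² + 0)*o = (-3*1 + 0)*o = (-3 + 0)*o = -3*o)
s(208) + b(47, -170) = -3*208 - 204*47 = -624 - 9588 = -10212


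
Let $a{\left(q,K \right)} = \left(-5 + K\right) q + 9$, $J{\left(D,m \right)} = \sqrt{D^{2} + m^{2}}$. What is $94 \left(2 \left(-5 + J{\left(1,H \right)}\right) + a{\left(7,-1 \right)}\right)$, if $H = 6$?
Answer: $-4042 + 188 \sqrt{37} \approx -2898.4$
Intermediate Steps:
$a{\left(q,K \right)} = 9 + q \left(-5 + K\right)$ ($a{\left(q,K \right)} = q \left(-5 + K\right) + 9 = 9 + q \left(-5 + K\right)$)
$94 \left(2 \left(-5 + J{\left(1,H \right)}\right) + a{\left(7,-1 \right)}\right) = 94 \left(2 \left(-5 + \sqrt{1^{2} + 6^{2}}\right) - 33\right) = 94 \left(2 \left(-5 + \sqrt{1 + 36}\right) - 33\right) = 94 \left(2 \left(-5 + \sqrt{37}\right) - 33\right) = 94 \left(\left(-10 + 2 \sqrt{37}\right) - 33\right) = 94 \left(-43 + 2 \sqrt{37}\right) = -4042 + 188 \sqrt{37}$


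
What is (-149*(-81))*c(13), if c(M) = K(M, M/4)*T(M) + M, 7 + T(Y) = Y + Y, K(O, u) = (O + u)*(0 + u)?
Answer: 196278147/16 ≈ 1.2267e+7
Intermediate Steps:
K(O, u) = u*(O + u) (K(O, u) = (O + u)*u = u*(O + u))
T(Y) = -7 + 2*Y (T(Y) = -7 + (Y + Y) = -7 + 2*Y)
c(M) = M + 5*M²*(-7 + 2*M)/16 (c(M) = ((M/4)*(M + M/4))*(-7 + 2*M) + M = ((M/4)*(5*M/4))*(-7 + 2*M) + M = (5*M²/16)*(-7 + 2*M) + M = 5*M²*(-7 + 2*M)/16 + M = M + 5*M²*(-7 + 2*M)/16)
(-149*(-81))*c(13) = (-149*(-81))*((1/16)*13*(16 + 5*13*(-7 + 2*13))) = 12069*((1/16)*13*(16 + 5*13*(-7 + 26))) = 12069*((1/16)*13*(16 + 5*13*19)) = 12069*((1/16)*13*(16 + 1235)) = 12069*((1/16)*13*1251) = 12069*(16263/16) = 196278147/16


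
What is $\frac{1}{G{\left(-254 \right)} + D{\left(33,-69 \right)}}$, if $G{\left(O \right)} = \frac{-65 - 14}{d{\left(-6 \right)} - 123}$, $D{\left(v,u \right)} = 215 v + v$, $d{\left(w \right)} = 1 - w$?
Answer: $\frac{116}{826927} \approx 0.00014028$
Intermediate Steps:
$D{\left(v,u \right)} = 216 v$
$G{\left(O \right)} = \frac{79}{116}$ ($G{\left(O \right)} = \frac{-65 - 14}{\left(1 - -6\right) - 123} = - \frac{79}{\left(1 + 6\right) - 123} = - \frac{79}{7 - 123} = - \frac{79}{-116} = \left(-79\right) \left(- \frac{1}{116}\right) = \frac{79}{116}$)
$\frac{1}{G{\left(-254 \right)} + D{\left(33,-69 \right)}} = \frac{1}{\frac{79}{116} + 216 \cdot 33} = \frac{1}{\frac{79}{116} + 7128} = \frac{1}{\frac{826927}{116}} = \frac{116}{826927}$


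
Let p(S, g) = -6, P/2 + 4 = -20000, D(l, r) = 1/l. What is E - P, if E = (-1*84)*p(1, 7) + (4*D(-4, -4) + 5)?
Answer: 40516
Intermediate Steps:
P = -40008 (P = -8 + 2*(-20000) = -8 - 40000 = -40008)
E = 508 (E = -1*84*(-6) + (4/(-4) + 5) = -84*(-6) + (4*(-¼) + 5) = 504 + (-1 + 5) = 504 + 4 = 508)
E - P = 508 - 1*(-40008) = 508 + 40008 = 40516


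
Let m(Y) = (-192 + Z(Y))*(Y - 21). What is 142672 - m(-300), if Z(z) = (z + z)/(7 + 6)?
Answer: 860920/13 ≈ 66225.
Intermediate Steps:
Z(z) = 2*z/13 (Z(z) = (2*z)/13 = (2*z)*(1/13) = 2*z/13)
m(Y) = (-192 + 2*Y/13)*(-21 + Y) (m(Y) = (-192 + 2*Y/13)*(Y - 21) = (-192 + 2*Y/13)*(-21 + Y))
142672 - m(-300) = 142672 - (4032 - 2538/13*(-300) + (2/13)*(-300)²) = 142672 - (4032 + 761400/13 + (2/13)*90000) = 142672 - (4032 + 761400/13 + 180000/13) = 142672 - 1*993816/13 = 142672 - 993816/13 = 860920/13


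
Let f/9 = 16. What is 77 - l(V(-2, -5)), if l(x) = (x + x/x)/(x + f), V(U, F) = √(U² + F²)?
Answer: 1594324/20707 - 143*√29/20707 ≈ 76.957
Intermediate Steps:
V(U, F) = √(F² + U²)
f = 144 (f = 9*16 = 144)
l(x) = (1 + x)/(144 + x) (l(x) = (x + x/x)/(x + 144) = (x + 1)/(144 + x) = (1 + x)/(144 + x))
77 - l(V(-2, -5)) = 77 - (1 + √((-5)² + (-2)²))/(144 + √((-5)² + (-2)²)) = 77 - (1 + √(25 + 4))/(144 + √(25 + 4)) = 77 - (1 + √29)/(144 + √29)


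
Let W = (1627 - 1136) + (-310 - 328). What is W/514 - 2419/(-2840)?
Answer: 412943/729880 ≈ 0.56577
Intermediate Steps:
W = -147 (W = 491 - 638 = -147)
W/514 - 2419/(-2840) = -147/514 - 2419/(-2840) = -147*1/514 - 2419*(-1/2840) = -147/514 + 2419/2840 = 412943/729880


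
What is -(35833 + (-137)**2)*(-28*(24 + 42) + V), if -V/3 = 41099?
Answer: 6833167290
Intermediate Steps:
V = -123297 (V = -3*41099 = -123297)
-(35833 + (-137)**2)*(-28*(24 + 42) + V) = -(35833 + (-137)**2)*(-28*(24 + 42) - 123297) = -(35833 + 18769)*(-28*66 - 123297) = -54602*(-1848 - 123297) = -54602*(-125145) = -1*(-6833167290) = 6833167290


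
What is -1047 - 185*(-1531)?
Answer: 282188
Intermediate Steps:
-1047 - 185*(-1531) = -1047 + 283235 = 282188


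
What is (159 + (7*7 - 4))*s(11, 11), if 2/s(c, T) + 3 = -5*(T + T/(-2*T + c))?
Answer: -408/53 ≈ -7.6981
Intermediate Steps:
s(c, T) = 2/(-3 - 5*T - 5*T/(c - 2*T)) (s(c, T) = 2/(-3 - 5*(T + T/(-2*T + c))) = 2/(-3 - 5*(T + T/(c - 2*T))) = 2/(-3 + (-5*T - 5*T/(c - 2*T))) = 2/(-3 - 5*T - 5*T/(c - 2*T)))
(159 + (7*7 - 4))*s(11, 11) = (159 + (7*7 - 4))*(2*(11 - 2*11)/(11 - 3*11 + 10*11² - 5*11*11)) = (159 + (49 - 4))*(2*(11 - 22)/(11 - 33 + 10*121 - 605)) = (159 + 45)*(2*(-11)/(11 - 33 + 1210 - 605)) = 204*(2*(-11)/583) = 204*(2*(1/583)*(-11)) = 204*(-2/53) = -408/53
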